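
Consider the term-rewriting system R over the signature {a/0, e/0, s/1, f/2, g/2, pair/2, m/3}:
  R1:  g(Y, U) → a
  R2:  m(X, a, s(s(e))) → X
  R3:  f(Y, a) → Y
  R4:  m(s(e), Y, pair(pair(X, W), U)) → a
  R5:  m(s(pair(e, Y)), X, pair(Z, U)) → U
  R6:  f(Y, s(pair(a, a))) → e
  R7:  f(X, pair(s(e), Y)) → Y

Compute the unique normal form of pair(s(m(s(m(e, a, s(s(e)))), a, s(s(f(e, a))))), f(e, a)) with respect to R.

1. pair(s(m(s(m(e, a, s(s(e)))), a, s(s(f(e, a))))), f(e, a))  →  pair(s(m(s(e), a, s(s(f(e, a))))), f(e, a))   [R2 at 1.1.1.1]
2. pair(s(m(s(e), a, s(s(f(e, a))))), f(e, a))  →  pair(s(m(s(e), a, s(s(e)))), f(e, a))   [R3 at 1.1.3.1.1]
3. pair(s(m(s(e), a, s(s(e)))), f(e, a))  →  pair(s(s(e)), f(e, a))   [R2 at 1.1]
4. pair(s(s(e)), f(e, a))  →  pair(s(s(e)), e)   [R3 at 2]

pair(s(s(e)), e)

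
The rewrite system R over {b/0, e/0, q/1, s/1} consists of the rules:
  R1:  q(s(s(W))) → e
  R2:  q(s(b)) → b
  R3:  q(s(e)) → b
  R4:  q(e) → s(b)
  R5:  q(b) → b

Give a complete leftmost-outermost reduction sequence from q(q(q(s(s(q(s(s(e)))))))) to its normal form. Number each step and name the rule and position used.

b

1. q(q(q(s(s(q(s(s(e))))))))  →  q(q(e))   [R1 at 1.1]
2. q(q(e))  →  q(s(b))   [R4 at 1]
3. q(s(b))  →  b   [R2 at ε]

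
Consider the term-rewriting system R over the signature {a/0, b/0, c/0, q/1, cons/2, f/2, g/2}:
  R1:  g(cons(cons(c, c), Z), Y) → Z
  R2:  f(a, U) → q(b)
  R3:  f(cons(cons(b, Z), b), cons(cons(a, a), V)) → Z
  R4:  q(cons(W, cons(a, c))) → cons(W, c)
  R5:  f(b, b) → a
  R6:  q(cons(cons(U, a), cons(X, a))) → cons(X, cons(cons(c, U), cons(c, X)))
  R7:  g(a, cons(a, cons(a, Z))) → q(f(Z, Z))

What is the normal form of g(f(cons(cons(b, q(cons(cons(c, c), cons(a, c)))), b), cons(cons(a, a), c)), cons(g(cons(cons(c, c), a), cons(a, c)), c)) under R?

c

1. g(f(cons(cons(b, q(cons(cons(c, c), cons(a, c)))), b), cons(cons(a, a), c)), cons(g(cons(cons(c, c), a), cons(a, c)), c))  →  g(q(cons(cons(c, c), cons(a, c))), cons(g(cons(cons(c, c), a), cons(a, c)), c))   [R3 at 1]
2. g(q(cons(cons(c, c), cons(a, c))), cons(g(cons(cons(c, c), a), cons(a, c)), c))  →  g(cons(cons(c, c), c), cons(g(cons(cons(c, c), a), cons(a, c)), c))   [R4 at 1]
3. g(cons(cons(c, c), c), cons(g(cons(cons(c, c), a), cons(a, c)), c))  →  c   [R1 at ε]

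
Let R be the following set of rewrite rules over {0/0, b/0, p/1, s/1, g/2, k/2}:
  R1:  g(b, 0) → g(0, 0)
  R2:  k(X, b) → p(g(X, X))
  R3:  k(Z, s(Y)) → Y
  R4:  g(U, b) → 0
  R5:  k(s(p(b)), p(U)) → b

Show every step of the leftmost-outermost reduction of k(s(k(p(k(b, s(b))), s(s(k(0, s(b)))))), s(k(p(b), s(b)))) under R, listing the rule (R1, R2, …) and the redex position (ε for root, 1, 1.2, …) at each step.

b

1. k(s(k(p(k(b, s(b))), s(s(k(0, s(b)))))), s(k(p(b), s(b))))  →  k(p(b), s(b))   [R3 at ε]
2. k(p(b), s(b))  →  b   [R3 at ε]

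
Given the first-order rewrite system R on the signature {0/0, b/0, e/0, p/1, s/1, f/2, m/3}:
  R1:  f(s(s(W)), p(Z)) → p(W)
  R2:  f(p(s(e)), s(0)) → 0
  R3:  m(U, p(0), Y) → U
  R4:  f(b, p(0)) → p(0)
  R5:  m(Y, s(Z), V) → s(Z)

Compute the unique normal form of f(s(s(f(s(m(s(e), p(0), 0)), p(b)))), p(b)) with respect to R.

1. f(s(s(f(s(m(s(e), p(0), 0)), p(b)))), p(b))  →  p(f(s(m(s(e), p(0), 0)), p(b)))   [R1 at ε]
2. p(f(s(m(s(e), p(0), 0)), p(b)))  →  p(f(s(s(e)), p(b)))   [R3 at 1.1.1]
3. p(f(s(s(e)), p(b)))  →  p(p(e))   [R1 at 1]

p(p(e))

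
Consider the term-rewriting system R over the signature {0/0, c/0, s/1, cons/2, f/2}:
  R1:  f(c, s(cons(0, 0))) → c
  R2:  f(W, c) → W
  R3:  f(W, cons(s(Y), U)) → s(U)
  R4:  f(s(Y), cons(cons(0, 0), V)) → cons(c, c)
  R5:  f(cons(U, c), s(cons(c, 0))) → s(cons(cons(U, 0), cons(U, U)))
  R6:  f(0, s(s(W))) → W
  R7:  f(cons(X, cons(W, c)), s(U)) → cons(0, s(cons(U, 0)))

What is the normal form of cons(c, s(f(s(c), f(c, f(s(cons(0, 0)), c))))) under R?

1. cons(c, s(f(s(c), f(c, f(s(cons(0, 0)), c)))))  →  cons(c, s(f(s(c), f(c, s(cons(0, 0))))))   [R2 at 2.1.2.2]
2. cons(c, s(f(s(c), f(c, s(cons(0, 0))))))  →  cons(c, s(f(s(c), c)))   [R1 at 2.1.2]
3. cons(c, s(f(s(c), c)))  →  cons(c, s(s(c)))   [R2 at 2.1]

cons(c, s(s(c)))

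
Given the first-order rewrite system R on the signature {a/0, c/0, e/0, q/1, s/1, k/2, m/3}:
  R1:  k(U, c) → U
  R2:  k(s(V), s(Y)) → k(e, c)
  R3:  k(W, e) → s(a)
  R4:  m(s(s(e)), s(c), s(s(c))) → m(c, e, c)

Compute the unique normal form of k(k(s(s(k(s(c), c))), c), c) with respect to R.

1. k(k(s(s(k(s(c), c))), c), c)  →  k(s(s(k(s(c), c))), c)   [R1 at ε]
2. k(s(s(k(s(c), c))), c)  →  s(s(k(s(c), c)))   [R1 at ε]
3. s(s(k(s(c), c)))  →  s(s(s(c)))   [R1 at 1.1]

s(s(s(c)))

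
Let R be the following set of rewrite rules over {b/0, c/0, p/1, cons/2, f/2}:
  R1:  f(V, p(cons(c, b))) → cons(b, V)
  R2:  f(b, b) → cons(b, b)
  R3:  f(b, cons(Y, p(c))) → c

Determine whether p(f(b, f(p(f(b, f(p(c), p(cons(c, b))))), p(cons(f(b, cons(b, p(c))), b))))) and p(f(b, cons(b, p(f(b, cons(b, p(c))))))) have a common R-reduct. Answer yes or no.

yes — NF(t₁) = p(c), NF(t₂) = p(c)

Reduce t₁ = p(f(b, f(p(f(b, f(p(c), p(cons(c, b))))), p(cons(f(b, cons(b, p(c))), b))))):
1. p(f(b, f(p(f(b, f(p(c), p(cons(c, b))))), p(cons(f(b, cons(b, p(c))), b)))))  →  p(f(b, f(p(f(b, cons(b, p(c)))), p(cons(f(b, cons(b, p(c))), b)))))   [R1 at 1.2.1.1.2]
2. p(f(b, f(p(f(b, cons(b, p(c)))), p(cons(f(b, cons(b, p(c))), b)))))  →  p(f(b, f(p(c), p(cons(f(b, cons(b, p(c))), b)))))   [R3 at 1.2.1.1]
3. p(f(b, f(p(c), p(cons(f(b, cons(b, p(c))), b)))))  →  p(f(b, f(p(c), p(cons(c, b)))))   [R3 at 1.2.2.1.1]
4. p(f(b, f(p(c), p(cons(c, b)))))  →  p(f(b, cons(b, p(c))))   [R1 at 1.2]
5. p(f(b, cons(b, p(c))))  →  p(c)   [R3 at 1]

Reduce t₂ = p(f(b, cons(b, p(f(b, cons(b, p(c))))))):
1. p(f(b, cons(b, p(f(b, cons(b, p(c)))))))  →  p(f(b, cons(b, p(c))))   [R3 at 1.2.2.1]
2. p(f(b, cons(b, p(c))))  →  p(c)   [R3 at 1]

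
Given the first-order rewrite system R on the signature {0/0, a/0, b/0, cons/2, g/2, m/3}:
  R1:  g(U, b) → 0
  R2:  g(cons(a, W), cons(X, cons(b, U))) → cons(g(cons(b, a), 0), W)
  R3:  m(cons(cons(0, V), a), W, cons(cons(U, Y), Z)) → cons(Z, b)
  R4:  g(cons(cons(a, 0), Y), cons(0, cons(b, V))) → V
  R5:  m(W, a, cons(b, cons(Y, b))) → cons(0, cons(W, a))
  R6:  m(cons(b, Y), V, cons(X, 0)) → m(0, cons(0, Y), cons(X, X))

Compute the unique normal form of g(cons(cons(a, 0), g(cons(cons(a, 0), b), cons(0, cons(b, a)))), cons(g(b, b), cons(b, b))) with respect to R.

1. g(cons(cons(a, 0), g(cons(cons(a, 0), b), cons(0, cons(b, a)))), cons(g(b, b), cons(b, b)))  →  g(cons(cons(a, 0), a), cons(g(b, b), cons(b, b)))   [R4 at 1.2]
2. g(cons(cons(a, 0), a), cons(g(b, b), cons(b, b)))  →  g(cons(cons(a, 0), a), cons(0, cons(b, b)))   [R1 at 2.1]
3. g(cons(cons(a, 0), a), cons(0, cons(b, b)))  →  b   [R4 at ε]

b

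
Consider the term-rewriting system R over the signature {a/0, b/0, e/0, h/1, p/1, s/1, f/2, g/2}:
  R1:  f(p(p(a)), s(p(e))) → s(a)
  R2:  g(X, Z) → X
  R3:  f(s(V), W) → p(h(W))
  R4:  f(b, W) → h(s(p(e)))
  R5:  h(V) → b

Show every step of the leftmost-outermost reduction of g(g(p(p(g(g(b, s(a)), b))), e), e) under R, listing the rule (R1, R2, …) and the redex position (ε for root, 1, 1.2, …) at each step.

1. g(g(p(p(g(g(b, s(a)), b))), e), e)  →  g(p(p(g(g(b, s(a)), b))), e)   [R2 at ε]
2. g(p(p(g(g(b, s(a)), b))), e)  →  p(p(g(g(b, s(a)), b)))   [R2 at ε]
3. p(p(g(g(b, s(a)), b)))  →  p(p(g(b, s(a))))   [R2 at 1.1]
4. p(p(g(b, s(a))))  →  p(p(b))   [R2 at 1.1]

p(p(b))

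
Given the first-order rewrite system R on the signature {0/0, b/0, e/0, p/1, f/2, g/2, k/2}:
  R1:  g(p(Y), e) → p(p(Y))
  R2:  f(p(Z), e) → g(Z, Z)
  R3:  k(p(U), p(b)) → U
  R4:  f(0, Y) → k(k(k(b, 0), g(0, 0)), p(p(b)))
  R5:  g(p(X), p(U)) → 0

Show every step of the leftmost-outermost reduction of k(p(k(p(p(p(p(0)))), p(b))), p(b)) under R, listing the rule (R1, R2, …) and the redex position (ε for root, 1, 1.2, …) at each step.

p(p(p(0)))

1. k(p(k(p(p(p(p(0)))), p(b))), p(b))  →  k(p(p(p(p(0)))), p(b))   [R3 at ε]
2. k(p(p(p(p(0)))), p(b))  →  p(p(p(0)))   [R3 at ε]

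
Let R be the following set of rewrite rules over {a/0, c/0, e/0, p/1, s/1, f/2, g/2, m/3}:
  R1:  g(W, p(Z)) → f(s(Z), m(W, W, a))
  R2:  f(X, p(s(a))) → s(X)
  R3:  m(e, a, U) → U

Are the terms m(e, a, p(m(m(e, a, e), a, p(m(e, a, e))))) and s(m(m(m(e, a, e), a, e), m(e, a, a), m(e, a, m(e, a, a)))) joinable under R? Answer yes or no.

no — NF(t₁) = p(p(e)), NF(t₂) = s(a)

Reduce t₁ = m(e, a, p(m(m(e, a, e), a, p(m(e, a, e))))):
1. m(e, a, p(m(m(e, a, e), a, p(m(e, a, e)))))  →  p(m(m(e, a, e), a, p(m(e, a, e))))   [R3 at ε]
2. p(m(m(e, a, e), a, p(m(e, a, e))))  →  p(m(e, a, p(m(e, a, e))))   [R3 at 1.1]
3. p(m(e, a, p(m(e, a, e))))  →  p(p(m(e, a, e)))   [R3 at 1]
4. p(p(m(e, a, e)))  →  p(p(e))   [R3 at 1.1]

Reduce t₂ = s(m(m(m(e, a, e), a, e), m(e, a, a), m(e, a, m(e, a, a)))):
1. s(m(m(m(e, a, e), a, e), m(e, a, a), m(e, a, m(e, a, a))))  →  s(m(m(e, a, e), m(e, a, a), m(e, a, m(e, a, a))))   [R3 at 1.1.1]
2. s(m(m(e, a, e), m(e, a, a), m(e, a, m(e, a, a))))  →  s(m(e, m(e, a, a), m(e, a, m(e, a, a))))   [R3 at 1.1]
3. s(m(e, m(e, a, a), m(e, a, m(e, a, a))))  →  s(m(e, a, m(e, a, m(e, a, a))))   [R3 at 1.2]
4. s(m(e, a, m(e, a, m(e, a, a))))  →  s(m(e, a, m(e, a, a)))   [R3 at 1]
5. s(m(e, a, m(e, a, a)))  →  s(m(e, a, a))   [R3 at 1]
6. s(m(e, a, a))  →  s(a)   [R3 at 1]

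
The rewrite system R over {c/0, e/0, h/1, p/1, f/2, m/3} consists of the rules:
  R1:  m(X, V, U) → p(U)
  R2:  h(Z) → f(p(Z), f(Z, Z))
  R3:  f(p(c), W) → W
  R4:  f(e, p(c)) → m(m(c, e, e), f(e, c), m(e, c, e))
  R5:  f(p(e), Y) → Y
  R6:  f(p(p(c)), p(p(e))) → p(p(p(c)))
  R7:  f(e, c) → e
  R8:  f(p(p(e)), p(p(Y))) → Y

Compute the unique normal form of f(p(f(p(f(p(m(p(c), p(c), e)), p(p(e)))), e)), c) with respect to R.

1. f(p(f(p(f(p(m(p(c), p(c), e)), p(p(e)))), e)), c)  →  f(p(f(p(f(p(p(e)), p(p(e)))), e)), c)   [R1 at 1.1.1.1.1.1]
2. f(p(f(p(f(p(p(e)), p(p(e)))), e)), c)  →  f(p(f(p(e), e)), c)   [R8 at 1.1.1.1]
3. f(p(f(p(e), e)), c)  →  f(p(e), c)   [R5 at 1.1]
4. f(p(e), c)  →  c   [R5 at ε]

c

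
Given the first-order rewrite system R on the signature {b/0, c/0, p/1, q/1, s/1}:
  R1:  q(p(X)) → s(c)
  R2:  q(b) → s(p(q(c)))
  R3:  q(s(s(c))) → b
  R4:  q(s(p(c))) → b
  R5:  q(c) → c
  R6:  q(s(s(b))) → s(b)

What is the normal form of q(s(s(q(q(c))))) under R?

b

1. q(s(s(q(q(c)))))  →  q(s(s(q(c))))   [R5 at 1.1.1.1]
2. q(s(s(q(c))))  →  q(s(s(c)))   [R5 at 1.1.1]
3. q(s(s(c)))  →  b   [R3 at ε]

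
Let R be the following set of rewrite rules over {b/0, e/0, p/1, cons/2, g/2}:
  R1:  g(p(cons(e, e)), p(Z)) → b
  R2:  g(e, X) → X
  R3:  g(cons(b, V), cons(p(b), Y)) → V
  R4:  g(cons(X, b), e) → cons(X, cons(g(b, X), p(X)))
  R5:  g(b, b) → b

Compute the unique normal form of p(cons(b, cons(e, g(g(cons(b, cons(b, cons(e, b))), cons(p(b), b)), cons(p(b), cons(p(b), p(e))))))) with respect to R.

p(cons(b, cons(e, cons(e, b))))

1. p(cons(b, cons(e, g(g(cons(b, cons(b, cons(e, b))), cons(p(b), b)), cons(p(b), cons(p(b), p(e)))))))  →  p(cons(b, cons(e, g(cons(b, cons(e, b)), cons(p(b), cons(p(b), p(e)))))))   [R3 at 1.2.2.1]
2. p(cons(b, cons(e, g(cons(b, cons(e, b)), cons(p(b), cons(p(b), p(e)))))))  →  p(cons(b, cons(e, cons(e, b))))   [R3 at 1.2.2]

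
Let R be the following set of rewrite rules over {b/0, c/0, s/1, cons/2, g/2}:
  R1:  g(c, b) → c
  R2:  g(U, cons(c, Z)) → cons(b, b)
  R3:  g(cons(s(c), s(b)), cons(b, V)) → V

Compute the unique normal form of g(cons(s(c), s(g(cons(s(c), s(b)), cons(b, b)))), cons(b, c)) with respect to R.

1. g(cons(s(c), s(g(cons(s(c), s(b)), cons(b, b)))), cons(b, c))  →  g(cons(s(c), s(b)), cons(b, c))   [R3 at 1.2.1]
2. g(cons(s(c), s(b)), cons(b, c))  →  c   [R3 at ε]

c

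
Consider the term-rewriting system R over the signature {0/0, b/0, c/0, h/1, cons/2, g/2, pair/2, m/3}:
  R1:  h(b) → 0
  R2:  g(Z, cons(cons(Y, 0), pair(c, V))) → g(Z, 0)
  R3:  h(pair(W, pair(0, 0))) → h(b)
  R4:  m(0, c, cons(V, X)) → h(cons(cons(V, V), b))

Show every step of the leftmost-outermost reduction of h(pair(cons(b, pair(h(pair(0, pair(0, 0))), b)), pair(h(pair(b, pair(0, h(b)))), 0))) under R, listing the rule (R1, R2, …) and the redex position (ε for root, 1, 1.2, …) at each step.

1. h(pair(cons(b, pair(h(pair(0, pair(0, 0))), b)), pair(h(pair(b, pair(0, h(b)))), 0)))  →  h(pair(cons(b, pair(h(b), b)), pair(h(pair(b, pair(0, h(b)))), 0)))   [R3 at 1.1.2.1]
2. h(pair(cons(b, pair(h(b), b)), pair(h(pair(b, pair(0, h(b)))), 0)))  →  h(pair(cons(b, pair(0, b)), pair(h(pair(b, pair(0, h(b)))), 0)))   [R1 at 1.1.2.1]
3. h(pair(cons(b, pair(0, b)), pair(h(pair(b, pair(0, h(b)))), 0)))  →  h(pair(cons(b, pair(0, b)), pair(h(pair(b, pair(0, 0))), 0)))   [R1 at 1.2.1.1.2.2]
4. h(pair(cons(b, pair(0, b)), pair(h(pair(b, pair(0, 0))), 0)))  →  h(pair(cons(b, pair(0, b)), pair(h(b), 0)))   [R3 at 1.2.1]
5. h(pair(cons(b, pair(0, b)), pair(h(b), 0)))  →  h(pair(cons(b, pair(0, b)), pair(0, 0)))   [R1 at 1.2.1]
6. h(pair(cons(b, pair(0, b)), pair(0, 0)))  →  h(b)   [R3 at ε]
7. h(b)  →  0   [R1 at ε]

0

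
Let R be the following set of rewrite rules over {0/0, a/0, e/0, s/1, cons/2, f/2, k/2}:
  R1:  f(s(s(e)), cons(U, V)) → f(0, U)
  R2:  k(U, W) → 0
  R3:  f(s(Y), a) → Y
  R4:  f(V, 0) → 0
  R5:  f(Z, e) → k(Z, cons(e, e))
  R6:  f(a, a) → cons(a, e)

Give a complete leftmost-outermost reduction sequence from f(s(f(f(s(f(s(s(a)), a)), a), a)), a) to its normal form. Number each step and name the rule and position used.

1. f(s(f(f(s(f(s(s(a)), a)), a), a)), a)  →  f(f(s(f(s(s(a)), a)), a), a)   [R3 at ε]
2. f(f(s(f(s(s(a)), a)), a), a)  →  f(f(s(s(a)), a), a)   [R3 at 1]
3. f(f(s(s(a)), a), a)  →  f(s(a), a)   [R3 at 1]
4. f(s(a), a)  →  a   [R3 at ε]

a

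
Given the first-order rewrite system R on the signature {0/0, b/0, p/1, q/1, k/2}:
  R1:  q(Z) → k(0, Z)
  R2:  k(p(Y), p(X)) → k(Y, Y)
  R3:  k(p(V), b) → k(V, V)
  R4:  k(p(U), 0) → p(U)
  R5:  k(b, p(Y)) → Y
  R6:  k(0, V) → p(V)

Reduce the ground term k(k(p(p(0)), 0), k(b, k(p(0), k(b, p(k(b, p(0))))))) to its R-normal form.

p(p(0))

1. k(k(p(p(0)), 0), k(b, k(p(0), k(b, p(k(b, p(0)))))))  →  k(p(p(0)), k(b, k(p(0), k(b, p(k(b, p(0)))))))   [R4 at 1]
2. k(p(p(0)), k(b, k(p(0), k(b, p(k(b, p(0)))))))  →  k(p(p(0)), k(b, k(p(0), k(b, p(0)))))   [R5 at 2.2.2]
3. k(p(p(0)), k(b, k(p(0), k(b, p(0)))))  →  k(p(p(0)), k(b, k(p(0), 0)))   [R5 at 2.2.2]
4. k(p(p(0)), k(b, k(p(0), 0)))  →  k(p(p(0)), k(b, p(0)))   [R4 at 2.2]
5. k(p(p(0)), k(b, p(0)))  →  k(p(p(0)), 0)   [R5 at 2]
6. k(p(p(0)), 0)  →  p(p(0))   [R4 at ε]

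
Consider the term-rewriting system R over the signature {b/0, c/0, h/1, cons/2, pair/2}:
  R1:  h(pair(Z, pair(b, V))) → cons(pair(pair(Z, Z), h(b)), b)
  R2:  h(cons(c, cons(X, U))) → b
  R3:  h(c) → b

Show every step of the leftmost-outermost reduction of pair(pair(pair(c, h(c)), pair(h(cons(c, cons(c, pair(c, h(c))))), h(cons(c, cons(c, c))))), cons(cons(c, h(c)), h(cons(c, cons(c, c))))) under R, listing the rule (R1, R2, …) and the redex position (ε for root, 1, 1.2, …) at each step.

1. pair(pair(pair(c, h(c)), pair(h(cons(c, cons(c, pair(c, h(c))))), h(cons(c, cons(c, c))))), cons(cons(c, h(c)), h(cons(c, cons(c, c)))))  →  pair(pair(pair(c, b), pair(h(cons(c, cons(c, pair(c, h(c))))), h(cons(c, cons(c, c))))), cons(cons(c, h(c)), h(cons(c, cons(c, c)))))   [R3 at 1.1.2]
2. pair(pair(pair(c, b), pair(h(cons(c, cons(c, pair(c, h(c))))), h(cons(c, cons(c, c))))), cons(cons(c, h(c)), h(cons(c, cons(c, c)))))  →  pair(pair(pair(c, b), pair(b, h(cons(c, cons(c, c))))), cons(cons(c, h(c)), h(cons(c, cons(c, c)))))   [R2 at 1.2.1]
3. pair(pair(pair(c, b), pair(b, h(cons(c, cons(c, c))))), cons(cons(c, h(c)), h(cons(c, cons(c, c)))))  →  pair(pair(pair(c, b), pair(b, b)), cons(cons(c, h(c)), h(cons(c, cons(c, c)))))   [R2 at 1.2.2]
4. pair(pair(pair(c, b), pair(b, b)), cons(cons(c, h(c)), h(cons(c, cons(c, c)))))  →  pair(pair(pair(c, b), pair(b, b)), cons(cons(c, b), h(cons(c, cons(c, c)))))   [R3 at 2.1.2]
5. pair(pair(pair(c, b), pair(b, b)), cons(cons(c, b), h(cons(c, cons(c, c)))))  →  pair(pair(pair(c, b), pair(b, b)), cons(cons(c, b), b))   [R2 at 2.2]

pair(pair(pair(c, b), pair(b, b)), cons(cons(c, b), b))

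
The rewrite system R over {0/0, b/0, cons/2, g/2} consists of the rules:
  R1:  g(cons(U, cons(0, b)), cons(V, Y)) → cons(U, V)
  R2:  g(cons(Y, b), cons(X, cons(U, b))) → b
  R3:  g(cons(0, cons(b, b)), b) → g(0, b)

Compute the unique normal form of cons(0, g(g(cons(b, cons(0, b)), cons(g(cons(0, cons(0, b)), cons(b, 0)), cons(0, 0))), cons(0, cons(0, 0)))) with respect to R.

1. cons(0, g(g(cons(b, cons(0, b)), cons(g(cons(0, cons(0, b)), cons(b, 0)), cons(0, 0))), cons(0, cons(0, 0))))  →  cons(0, g(cons(b, g(cons(0, cons(0, b)), cons(b, 0))), cons(0, cons(0, 0))))   [R1 at 2.1]
2. cons(0, g(cons(b, g(cons(0, cons(0, b)), cons(b, 0))), cons(0, cons(0, 0))))  →  cons(0, g(cons(b, cons(0, b)), cons(0, cons(0, 0))))   [R1 at 2.1.2]
3. cons(0, g(cons(b, cons(0, b)), cons(0, cons(0, 0))))  →  cons(0, cons(b, 0))   [R1 at 2]

cons(0, cons(b, 0))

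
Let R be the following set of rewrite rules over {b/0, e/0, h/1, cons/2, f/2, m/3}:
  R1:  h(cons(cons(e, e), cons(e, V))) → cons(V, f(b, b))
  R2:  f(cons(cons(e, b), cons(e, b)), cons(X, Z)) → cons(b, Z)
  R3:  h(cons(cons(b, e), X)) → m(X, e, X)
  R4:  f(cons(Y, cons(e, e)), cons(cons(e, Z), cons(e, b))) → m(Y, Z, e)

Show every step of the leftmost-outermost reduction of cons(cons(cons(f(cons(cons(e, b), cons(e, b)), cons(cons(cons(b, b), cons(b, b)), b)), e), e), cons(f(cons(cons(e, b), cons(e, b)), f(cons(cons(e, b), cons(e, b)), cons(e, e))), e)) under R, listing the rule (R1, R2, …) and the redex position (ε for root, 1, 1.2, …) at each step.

cons(cons(cons(cons(b, b), e), e), cons(cons(b, e), e))

1. cons(cons(cons(f(cons(cons(e, b), cons(e, b)), cons(cons(cons(b, b), cons(b, b)), b)), e), e), cons(f(cons(cons(e, b), cons(e, b)), f(cons(cons(e, b), cons(e, b)), cons(e, e))), e))  →  cons(cons(cons(cons(b, b), e), e), cons(f(cons(cons(e, b), cons(e, b)), f(cons(cons(e, b), cons(e, b)), cons(e, e))), e))   [R2 at 1.1.1]
2. cons(cons(cons(cons(b, b), e), e), cons(f(cons(cons(e, b), cons(e, b)), f(cons(cons(e, b), cons(e, b)), cons(e, e))), e))  →  cons(cons(cons(cons(b, b), e), e), cons(f(cons(cons(e, b), cons(e, b)), cons(b, e)), e))   [R2 at 2.1.2]
3. cons(cons(cons(cons(b, b), e), e), cons(f(cons(cons(e, b), cons(e, b)), cons(b, e)), e))  →  cons(cons(cons(cons(b, b), e), e), cons(cons(b, e), e))   [R2 at 2.1]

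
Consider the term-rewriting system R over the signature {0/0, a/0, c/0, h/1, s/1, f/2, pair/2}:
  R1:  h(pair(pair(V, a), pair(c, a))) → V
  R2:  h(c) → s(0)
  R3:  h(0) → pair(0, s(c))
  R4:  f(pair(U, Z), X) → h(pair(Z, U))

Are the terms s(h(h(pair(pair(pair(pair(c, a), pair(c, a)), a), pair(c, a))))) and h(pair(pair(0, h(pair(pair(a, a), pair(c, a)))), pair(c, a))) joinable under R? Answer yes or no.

no — NF(t₁) = s(c), NF(t₂) = 0

Reduce t₁ = s(h(h(pair(pair(pair(pair(c, a), pair(c, a)), a), pair(c, a))))):
1. s(h(h(pair(pair(pair(pair(c, a), pair(c, a)), a), pair(c, a)))))  →  s(h(pair(pair(c, a), pair(c, a))))   [R1 at 1.1]
2. s(h(pair(pair(c, a), pair(c, a))))  →  s(c)   [R1 at 1]

Reduce t₂ = h(pair(pair(0, h(pair(pair(a, a), pair(c, a)))), pair(c, a))):
1. h(pair(pair(0, h(pair(pair(a, a), pair(c, a)))), pair(c, a)))  →  h(pair(pair(0, a), pair(c, a)))   [R1 at 1.1.2]
2. h(pair(pair(0, a), pair(c, a)))  →  0   [R1 at ε]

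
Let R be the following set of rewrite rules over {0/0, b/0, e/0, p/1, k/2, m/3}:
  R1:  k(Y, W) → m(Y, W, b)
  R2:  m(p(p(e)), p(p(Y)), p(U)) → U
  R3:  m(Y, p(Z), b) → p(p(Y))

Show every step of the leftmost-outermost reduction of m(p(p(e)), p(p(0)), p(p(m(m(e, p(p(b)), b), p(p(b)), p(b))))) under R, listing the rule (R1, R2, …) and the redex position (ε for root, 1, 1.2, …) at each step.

p(b)

1. m(p(p(e)), p(p(0)), p(p(m(m(e, p(p(b)), b), p(p(b)), p(b)))))  →  p(m(m(e, p(p(b)), b), p(p(b)), p(b)))   [R2 at ε]
2. p(m(m(e, p(p(b)), b), p(p(b)), p(b)))  →  p(m(p(p(e)), p(p(b)), p(b)))   [R3 at 1.1]
3. p(m(p(p(e)), p(p(b)), p(b)))  →  p(b)   [R2 at 1]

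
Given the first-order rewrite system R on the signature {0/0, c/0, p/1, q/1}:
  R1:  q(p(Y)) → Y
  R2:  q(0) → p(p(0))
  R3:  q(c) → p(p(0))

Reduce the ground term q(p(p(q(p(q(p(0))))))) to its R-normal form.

1. q(p(p(q(p(q(p(0)))))))  →  p(q(p(q(p(0)))))   [R1 at ε]
2. p(q(p(q(p(0)))))  →  p(q(p(0)))   [R1 at 1]
3. p(q(p(0)))  →  p(0)   [R1 at 1]

p(0)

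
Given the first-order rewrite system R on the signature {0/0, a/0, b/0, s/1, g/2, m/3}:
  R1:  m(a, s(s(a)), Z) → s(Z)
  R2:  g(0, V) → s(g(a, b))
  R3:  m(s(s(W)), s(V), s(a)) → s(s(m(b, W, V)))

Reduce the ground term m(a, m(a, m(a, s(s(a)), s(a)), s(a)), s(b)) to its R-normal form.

s(s(b))

1. m(a, m(a, m(a, s(s(a)), s(a)), s(a)), s(b))  →  m(a, m(a, s(s(a)), s(a)), s(b))   [R1 at 2.2]
2. m(a, m(a, s(s(a)), s(a)), s(b))  →  m(a, s(s(a)), s(b))   [R1 at 2]
3. m(a, s(s(a)), s(b))  →  s(s(b))   [R1 at ε]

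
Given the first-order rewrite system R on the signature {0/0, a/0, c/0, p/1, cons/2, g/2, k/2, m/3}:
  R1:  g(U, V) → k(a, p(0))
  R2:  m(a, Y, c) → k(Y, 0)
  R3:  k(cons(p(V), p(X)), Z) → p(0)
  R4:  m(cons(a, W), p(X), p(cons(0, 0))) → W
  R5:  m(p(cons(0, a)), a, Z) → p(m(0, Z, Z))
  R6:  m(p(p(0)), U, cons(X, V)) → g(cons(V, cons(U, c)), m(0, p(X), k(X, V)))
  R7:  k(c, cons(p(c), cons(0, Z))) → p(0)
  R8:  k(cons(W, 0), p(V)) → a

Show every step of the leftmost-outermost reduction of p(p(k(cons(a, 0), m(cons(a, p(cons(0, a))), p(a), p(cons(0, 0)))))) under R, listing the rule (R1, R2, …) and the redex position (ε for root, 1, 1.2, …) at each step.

1. p(p(k(cons(a, 0), m(cons(a, p(cons(0, a))), p(a), p(cons(0, 0))))))  →  p(p(k(cons(a, 0), p(cons(0, a)))))   [R4 at 1.1.2]
2. p(p(k(cons(a, 0), p(cons(0, a)))))  →  p(p(a))   [R8 at 1.1]

p(p(a))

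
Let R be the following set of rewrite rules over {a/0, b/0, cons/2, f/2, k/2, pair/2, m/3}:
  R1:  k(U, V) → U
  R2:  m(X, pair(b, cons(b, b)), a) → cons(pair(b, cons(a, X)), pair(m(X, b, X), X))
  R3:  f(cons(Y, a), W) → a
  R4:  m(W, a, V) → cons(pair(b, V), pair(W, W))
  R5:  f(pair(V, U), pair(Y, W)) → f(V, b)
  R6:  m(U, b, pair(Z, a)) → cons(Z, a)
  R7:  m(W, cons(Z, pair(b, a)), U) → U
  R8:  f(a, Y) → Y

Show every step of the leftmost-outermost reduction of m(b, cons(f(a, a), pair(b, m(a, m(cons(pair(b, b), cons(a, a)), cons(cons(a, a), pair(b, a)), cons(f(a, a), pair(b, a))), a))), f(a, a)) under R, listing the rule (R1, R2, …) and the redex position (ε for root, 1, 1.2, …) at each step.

a

1. m(b, cons(f(a, a), pair(b, m(a, m(cons(pair(b, b), cons(a, a)), cons(cons(a, a), pair(b, a)), cons(f(a, a), pair(b, a))), a))), f(a, a))  →  m(b, cons(a, pair(b, m(a, m(cons(pair(b, b), cons(a, a)), cons(cons(a, a), pair(b, a)), cons(f(a, a), pair(b, a))), a))), f(a, a))   [R8 at 2.1]
2. m(b, cons(a, pair(b, m(a, m(cons(pair(b, b), cons(a, a)), cons(cons(a, a), pair(b, a)), cons(f(a, a), pair(b, a))), a))), f(a, a))  →  m(b, cons(a, pair(b, m(a, cons(f(a, a), pair(b, a)), a))), f(a, a))   [R7 at 2.2.2.2]
3. m(b, cons(a, pair(b, m(a, cons(f(a, a), pair(b, a)), a))), f(a, a))  →  m(b, cons(a, pair(b, a)), f(a, a))   [R7 at 2.2.2]
4. m(b, cons(a, pair(b, a)), f(a, a))  →  f(a, a)   [R7 at ε]
5. f(a, a)  →  a   [R8 at ε]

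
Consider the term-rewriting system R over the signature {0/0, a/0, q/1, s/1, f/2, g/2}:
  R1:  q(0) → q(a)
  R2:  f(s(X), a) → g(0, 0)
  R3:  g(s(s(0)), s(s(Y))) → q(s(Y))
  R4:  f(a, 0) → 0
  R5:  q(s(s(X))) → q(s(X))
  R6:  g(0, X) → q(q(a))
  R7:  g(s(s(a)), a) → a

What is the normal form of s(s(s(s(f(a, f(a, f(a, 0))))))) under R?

s(s(s(s(0))))

1. s(s(s(s(f(a, f(a, f(a, 0)))))))  →  s(s(s(s(f(a, f(a, 0))))))   [R4 at 1.1.1.1.2.2]
2. s(s(s(s(f(a, f(a, 0))))))  →  s(s(s(s(f(a, 0)))))   [R4 at 1.1.1.1.2]
3. s(s(s(s(f(a, 0)))))  →  s(s(s(s(0))))   [R4 at 1.1.1.1]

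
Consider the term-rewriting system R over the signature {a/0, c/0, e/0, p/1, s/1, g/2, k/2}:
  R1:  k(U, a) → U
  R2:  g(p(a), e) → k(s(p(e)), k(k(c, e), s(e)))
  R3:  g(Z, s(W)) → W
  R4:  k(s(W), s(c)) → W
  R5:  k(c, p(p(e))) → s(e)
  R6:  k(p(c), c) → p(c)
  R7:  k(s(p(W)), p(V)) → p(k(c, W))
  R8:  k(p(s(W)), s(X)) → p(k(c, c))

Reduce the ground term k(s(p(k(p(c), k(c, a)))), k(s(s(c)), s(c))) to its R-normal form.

1. k(s(p(k(p(c), k(c, a)))), k(s(s(c)), s(c)))  →  k(s(p(k(p(c), c))), k(s(s(c)), s(c)))   [R1 at 1.1.1.2]
2. k(s(p(k(p(c), c))), k(s(s(c)), s(c)))  →  k(s(p(p(c))), k(s(s(c)), s(c)))   [R6 at 1.1.1]
3. k(s(p(p(c))), k(s(s(c)), s(c)))  →  k(s(p(p(c))), s(c))   [R4 at 2]
4. k(s(p(p(c))), s(c))  →  p(p(c))   [R4 at ε]

p(p(c))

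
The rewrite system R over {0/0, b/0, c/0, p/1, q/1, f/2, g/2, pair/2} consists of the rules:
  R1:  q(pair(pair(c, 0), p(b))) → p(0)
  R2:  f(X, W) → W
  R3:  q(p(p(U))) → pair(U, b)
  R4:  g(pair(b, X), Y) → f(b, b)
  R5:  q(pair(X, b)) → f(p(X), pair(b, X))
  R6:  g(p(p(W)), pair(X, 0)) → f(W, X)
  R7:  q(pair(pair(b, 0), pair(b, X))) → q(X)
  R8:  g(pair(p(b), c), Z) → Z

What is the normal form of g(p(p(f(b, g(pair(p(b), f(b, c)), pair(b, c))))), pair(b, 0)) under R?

1. g(p(p(f(b, g(pair(p(b), f(b, c)), pair(b, c))))), pair(b, 0))  →  f(f(b, g(pair(p(b), f(b, c)), pair(b, c))), b)   [R6 at ε]
2. f(f(b, g(pair(p(b), f(b, c)), pair(b, c))), b)  →  b   [R2 at ε]

b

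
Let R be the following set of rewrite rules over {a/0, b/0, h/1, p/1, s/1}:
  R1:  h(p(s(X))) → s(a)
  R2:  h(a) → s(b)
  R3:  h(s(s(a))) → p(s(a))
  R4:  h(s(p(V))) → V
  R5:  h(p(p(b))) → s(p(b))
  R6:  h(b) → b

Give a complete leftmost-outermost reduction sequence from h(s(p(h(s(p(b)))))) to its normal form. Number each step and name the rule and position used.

1. h(s(p(h(s(p(b))))))  →  h(s(p(b)))   [R4 at ε]
2. h(s(p(b)))  →  b   [R4 at ε]

b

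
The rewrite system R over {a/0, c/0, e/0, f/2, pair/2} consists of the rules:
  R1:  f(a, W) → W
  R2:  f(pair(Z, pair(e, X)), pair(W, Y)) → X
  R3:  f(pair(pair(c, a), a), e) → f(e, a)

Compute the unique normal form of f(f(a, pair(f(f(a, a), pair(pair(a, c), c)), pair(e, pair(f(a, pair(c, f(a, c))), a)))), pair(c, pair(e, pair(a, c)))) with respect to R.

pair(pair(c, c), a)

1. f(f(a, pair(f(f(a, a), pair(pair(a, c), c)), pair(e, pair(f(a, pair(c, f(a, c))), a)))), pair(c, pair(e, pair(a, c))))  →  f(pair(f(f(a, a), pair(pair(a, c), c)), pair(e, pair(f(a, pair(c, f(a, c))), a))), pair(c, pair(e, pair(a, c))))   [R1 at 1]
2. f(pair(f(f(a, a), pair(pair(a, c), c)), pair(e, pair(f(a, pair(c, f(a, c))), a))), pair(c, pair(e, pair(a, c))))  →  pair(f(a, pair(c, f(a, c))), a)   [R2 at ε]
3. pair(f(a, pair(c, f(a, c))), a)  →  pair(pair(c, f(a, c)), a)   [R1 at 1]
4. pair(pair(c, f(a, c)), a)  →  pair(pair(c, c), a)   [R1 at 1.2]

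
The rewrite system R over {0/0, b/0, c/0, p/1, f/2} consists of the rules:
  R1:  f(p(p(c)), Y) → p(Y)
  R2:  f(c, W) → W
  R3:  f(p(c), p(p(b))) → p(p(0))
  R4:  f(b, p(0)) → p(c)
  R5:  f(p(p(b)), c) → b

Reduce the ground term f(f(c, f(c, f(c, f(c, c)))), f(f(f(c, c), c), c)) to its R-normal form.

1. f(f(c, f(c, f(c, f(c, c)))), f(f(f(c, c), c), c))  →  f(f(c, f(c, f(c, c))), f(f(f(c, c), c), c))   [R2 at 1]
2. f(f(c, f(c, f(c, c))), f(f(f(c, c), c), c))  →  f(f(c, f(c, c)), f(f(f(c, c), c), c))   [R2 at 1]
3. f(f(c, f(c, c)), f(f(f(c, c), c), c))  →  f(f(c, c), f(f(f(c, c), c), c))   [R2 at 1]
4. f(f(c, c), f(f(f(c, c), c), c))  →  f(c, f(f(f(c, c), c), c))   [R2 at 1]
5. f(c, f(f(f(c, c), c), c))  →  f(f(f(c, c), c), c)   [R2 at ε]
6. f(f(f(c, c), c), c)  →  f(f(c, c), c)   [R2 at 1.1]
7. f(f(c, c), c)  →  f(c, c)   [R2 at 1]
8. f(c, c)  →  c   [R2 at ε]

c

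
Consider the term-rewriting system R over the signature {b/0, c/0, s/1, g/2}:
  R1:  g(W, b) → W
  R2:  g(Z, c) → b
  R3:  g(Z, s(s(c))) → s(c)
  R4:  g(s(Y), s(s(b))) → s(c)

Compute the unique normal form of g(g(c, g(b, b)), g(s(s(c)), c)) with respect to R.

c

1. g(g(c, g(b, b)), g(s(s(c)), c))  →  g(g(c, b), g(s(s(c)), c))   [R1 at 1.2]
2. g(g(c, b), g(s(s(c)), c))  →  g(c, g(s(s(c)), c))   [R1 at 1]
3. g(c, g(s(s(c)), c))  →  g(c, b)   [R2 at 2]
4. g(c, b)  →  c   [R1 at ε]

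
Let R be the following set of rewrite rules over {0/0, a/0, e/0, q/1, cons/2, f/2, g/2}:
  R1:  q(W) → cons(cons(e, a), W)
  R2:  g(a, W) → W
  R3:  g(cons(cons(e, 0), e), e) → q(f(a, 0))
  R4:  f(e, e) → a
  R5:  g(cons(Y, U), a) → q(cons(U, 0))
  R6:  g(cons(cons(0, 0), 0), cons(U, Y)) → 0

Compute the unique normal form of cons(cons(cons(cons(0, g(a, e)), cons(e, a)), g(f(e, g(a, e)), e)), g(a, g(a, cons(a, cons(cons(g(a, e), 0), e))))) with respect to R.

1. cons(cons(cons(cons(0, g(a, e)), cons(e, a)), g(f(e, g(a, e)), e)), g(a, g(a, cons(a, cons(cons(g(a, e), 0), e)))))  →  cons(cons(cons(cons(0, e), cons(e, a)), g(f(e, g(a, e)), e)), g(a, g(a, cons(a, cons(cons(g(a, e), 0), e)))))   [R2 at 1.1.1.2]
2. cons(cons(cons(cons(0, e), cons(e, a)), g(f(e, g(a, e)), e)), g(a, g(a, cons(a, cons(cons(g(a, e), 0), e)))))  →  cons(cons(cons(cons(0, e), cons(e, a)), g(f(e, e), e)), g(a, g(a, cons(a, cons(cons(g(a, e), 0), e)))))   [R2 at 1.2.1.2]
3. cons(cons(cons(cons(0, e), cons(e, a)), g(f(e, e), e)), g(a, g(a, cons(a, cons(cons(g(a, e), 0), e)))))  →  cons(cons(cons(cons(0, e), cons(e, a)), g(a, e)), g(a, g(a, cons(a, cons(cons(g(a, e), 0), e)))))   [R4 at 1.2.1]
4. cons(cons(cons(cons(0, e), cons(e, a)), g(a, e)), g(a, g(a, cons(a, cons(cons(g(a, e), 0), e)))))  →  cons(cons(cons(cons(0, e), cons(e, a)), e), g(a, g(a, cons(a, cons(cons(g(a, e), 0), e)))))   [R2 at 1.2]
5. cons(cons(cons(cons(0, e), cons(e, a)), e), g(a, g(a, cons(a, cons(cons(g(a, e), 0), e)))))  →  cons(cons(cons(cons(0, e), cons(e, a)), e), g(a, cons(a, cons(cons(g(a, e), 0), e))))   [R2 at 2]
6. cons(cons(cons(cons(0, e), cons(e, a)), e), g(a, cons(a, cons(cons(g(a, e), 0), e))))  →  cons(cons(cons(cons(0, e), cons(e, a)), e), cons(a, cons(cons(g(a, e), 0), e)))   [R2 at 2]
7. cons(cons(cons(cons(0, e), cons(e, a)), e), cons(a, cons(cons(g(a, e), 0), e)))  →  cons(cons(cons(cons(0, e), cons(e, a)), e), cons(a, cons(cons(e, 0), e)))   [R2 at 2.2.1.1]

cons(cons(cons(cons(0, e), cons(e, a)), e), cons(a, cons(cons(e, 0), e)))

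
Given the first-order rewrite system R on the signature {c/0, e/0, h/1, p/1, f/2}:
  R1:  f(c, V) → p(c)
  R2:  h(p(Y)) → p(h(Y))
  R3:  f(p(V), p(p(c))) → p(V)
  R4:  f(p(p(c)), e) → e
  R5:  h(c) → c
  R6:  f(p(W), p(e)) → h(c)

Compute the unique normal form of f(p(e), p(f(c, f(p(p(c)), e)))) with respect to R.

p(e)

1. f(p(e), p(f(c, f(p(p(c)), e))))  →  f(p(e), p(p(c)))   [R1 at 2.1]
2. f(p(e), p(p(c)))  →  p(e)   [R3 at ε]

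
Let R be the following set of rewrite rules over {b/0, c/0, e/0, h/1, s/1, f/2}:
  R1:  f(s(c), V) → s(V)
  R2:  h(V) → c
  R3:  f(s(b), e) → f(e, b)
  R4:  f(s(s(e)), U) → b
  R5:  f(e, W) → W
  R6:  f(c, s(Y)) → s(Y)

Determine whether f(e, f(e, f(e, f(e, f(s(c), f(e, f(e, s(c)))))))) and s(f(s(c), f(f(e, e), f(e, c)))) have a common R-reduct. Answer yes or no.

Reduce t₁ = f(e, f(e, f(e, f(e, f(s(c), f(e, f(e, s(c)))))))):
1. f(e, f(e, f(e, f(e, f(s(c), f(e, f(e, s(c))))))))  →  f(e, f(e, f(e, f(s(c), f(e, f(e, s(c)))))))   [R5 at ε]
2. f(e, f(e, f(e, f(s(c), f(e, f(e, s(c)))))))  →  f(e, f(e, f(s(c), f(e, f(e, s(c))))))   [R5 at ε]
3. f(e, f(e, f(s(c), f(e, f(e, s(c))))))  →  f(e, f(s(c), f(e, f(e, s(c)))))   [R5 at ε]
4. f(e, f(s(c), f(e, f(e, s(c)))))  →  f(s(c), f(e, f(e, s(c))))   [R5 at ε]
5. f(s(c), f(e, f(e, s(c))))  →  s(f(e, f(e, s(c))))   [R1 at ε]
6. s(f(e, f(e, s(c))))  →  s(f(e, s(c)))   [R5 at 1]
7. s(f(e, s(c)))  →  s(s(c))   [R5 at 1]

Reduce t₂ = s(f(s(c), f(f(e, e), f(e, c)))):
1. s(f(s(c), f(f(e, e), f(e, c))))  →  s(s(f(f(e, e), f(e, c))))   [R1 at 1]
2. s(s(f(f(e, e), f(e, c))))  →  s(s(f(e, f(e, c))))   [R5 at 1.1.1]
3. s(s(f(e, f(e, c))))  →  s(s(f(e, c)))   [R5 at 1.1]
4. s(s(f(e, c)))  →  s(s(c))   [R5 at 1.1]

yes — NF(t₁) = s(s(c)), NF(t₂) = s(s(c))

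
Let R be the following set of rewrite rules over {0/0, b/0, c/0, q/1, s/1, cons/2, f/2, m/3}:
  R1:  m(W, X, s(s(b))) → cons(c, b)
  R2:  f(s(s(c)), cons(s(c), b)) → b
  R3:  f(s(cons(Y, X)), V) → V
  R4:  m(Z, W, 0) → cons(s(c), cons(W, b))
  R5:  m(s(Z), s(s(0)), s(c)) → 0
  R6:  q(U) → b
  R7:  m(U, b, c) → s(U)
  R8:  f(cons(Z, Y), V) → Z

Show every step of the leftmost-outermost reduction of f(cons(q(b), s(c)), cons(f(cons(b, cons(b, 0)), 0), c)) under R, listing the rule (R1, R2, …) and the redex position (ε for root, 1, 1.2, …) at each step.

1. f(cons(q(b), s(c)), cons(f(cons(b, cons(b, 0)), 0), c))  →  q(b)   [R8 at ε]
2. q(b)  →  b   [R6 at ε]

b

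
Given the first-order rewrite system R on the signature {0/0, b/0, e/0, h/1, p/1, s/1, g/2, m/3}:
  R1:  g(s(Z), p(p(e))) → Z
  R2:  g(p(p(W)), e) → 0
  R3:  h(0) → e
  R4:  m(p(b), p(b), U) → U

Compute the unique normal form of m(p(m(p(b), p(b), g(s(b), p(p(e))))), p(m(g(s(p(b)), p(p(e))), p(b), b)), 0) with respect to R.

1. m(p(m(p(b), p(b), g(s(b), p(p(e))))), p(m(g(s(p(b)), p(p(e))), p(b), b)), 0)  →  m(p(g(s(b), p(p(e)))), p(m(g(s(p(b)), p(p(e))), p(b), b)), 0)   [R4 at 1.1]
2. m(p(g(s(b), p(p(e)))), p(m(g(s(p(b)), p(p(e))), p(b), b)), 0)  →  m(p(b), p(m(g(s(p(b)), p(p(e))), p(b), b)), 0)   [R1 at 1.1]
3. m(p(b), p(m(g(s(p(b)), p(p(e))), p(b), b)), 0)  →  m(p(b), p(m(p(b), p(b), b)), 0)   [R1 at 2.1.1]
4. m(p(b), p(m(p(b), p(b), b)), 0)  →  m(p(b), p(b), 0)   [R4 at 2.1]
5. m(p(b), p(b), 0)  →  0   [R4 at ε]

0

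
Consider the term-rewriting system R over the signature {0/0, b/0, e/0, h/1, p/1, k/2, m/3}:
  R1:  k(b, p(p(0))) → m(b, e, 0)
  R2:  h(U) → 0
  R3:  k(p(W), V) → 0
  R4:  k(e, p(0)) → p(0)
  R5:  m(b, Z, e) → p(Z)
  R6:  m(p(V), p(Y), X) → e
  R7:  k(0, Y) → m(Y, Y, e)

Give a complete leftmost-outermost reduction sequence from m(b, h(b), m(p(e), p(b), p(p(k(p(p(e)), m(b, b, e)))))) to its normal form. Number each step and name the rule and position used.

p(0)

1. m(b, h(b), m(p(e), p(b), p(p(k(p(p(e)), m(b, b, e))))))  →  m(b, 0, m(p(e), p(b), p(p(k(p(p(e)), m(b, b, e))))))   [R2 at 2]
2. m(b, 0, m(p(e), p(b), p(p(k(p(p(e)), m(b, b, e))))))  →  m(b, 0, e)   [R6 at 3]
3. m(b, 0, e)  →  p(0)   [R5 at ε]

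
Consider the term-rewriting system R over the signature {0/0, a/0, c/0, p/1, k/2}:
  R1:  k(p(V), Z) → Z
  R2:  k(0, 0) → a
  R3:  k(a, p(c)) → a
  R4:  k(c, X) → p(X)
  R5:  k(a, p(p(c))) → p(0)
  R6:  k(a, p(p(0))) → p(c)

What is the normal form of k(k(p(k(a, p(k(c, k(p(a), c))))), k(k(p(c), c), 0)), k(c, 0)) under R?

p(0)

1. k(k(p(k(a, p(k(c, k(p(a), c))))), k(k(p(c), c), 0)), k(c, 0))  →  k(k(k(p(c), c), 0), k(c, 0))   [R1 at 1]
2. k(k(k(p(c), c), 0), k(c, 0))  →  k(k(c, 0), k(c, 0))   [R1 at 1.1]
3. k(k(c, 0), k(c, 0))  →  k(p(0), k(c, 0))   [R4 at 1]
4. k(p(0), k(c, 0))  →  k(c, 0)   [R1 at ε]
5. k(c, 0)  →  p(0)   [R4 at ε]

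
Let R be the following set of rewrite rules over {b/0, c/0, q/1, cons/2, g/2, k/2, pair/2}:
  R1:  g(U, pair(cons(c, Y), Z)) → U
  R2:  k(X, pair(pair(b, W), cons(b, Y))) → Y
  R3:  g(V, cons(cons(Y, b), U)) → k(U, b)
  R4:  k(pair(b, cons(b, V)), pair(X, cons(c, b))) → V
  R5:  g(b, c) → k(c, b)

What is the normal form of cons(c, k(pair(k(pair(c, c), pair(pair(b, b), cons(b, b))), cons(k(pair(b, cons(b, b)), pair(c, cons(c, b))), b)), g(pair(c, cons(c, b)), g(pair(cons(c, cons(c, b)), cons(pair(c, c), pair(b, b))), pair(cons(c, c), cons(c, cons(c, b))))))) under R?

cons(c, b)

1. cons(c, k(pair(k(pair(c, c), pair(pair(b, b), cons(b, b))), cons(k(pair(b, cons(b, b)), pair(c, cons(c, b))), b)), g(pair(c, cons(c, b)), g(pair(cons(c, cons(c, b)), cons(pair(c, c), pair(b, b))), pair(cons(c, c), cons(c, cons(c, b)))))))  →  cons(c, k(pair(b, cons(k(pair(b, cons(b, b)), pair(c, cons(c, b))), b)), g(pair(c, cons(c, b)), g(pair(cons(c, cons(c, b)), cons(pair(c, c), pair(b, b))), pair(cons(c, c), cons(c, cons(c, b)))))))   [R2 at 2.1.1]
2. cons(c, k(pair(b, cons(k(pair(b, cons(b, b)), pair(c, cons(c, b))), b)), g(pair(c, cons(c, b)), g(pair(cons(c, cons(c, b)), cons(pair(c, c), pair(b, b))), pair(cons(c, c), cons(c, cons(c, b)))))))  →  cons(c, k(pair(b, cons(b, b)), g(pair(c, cons(c, b)), g(pair(cons(c, cons(c, b)), cons(pair(c, c), pair(b, b))), pair(cons(c, c), cons(c, cons(c, b)))))))   [R4 at 2.1.2.1]
3. cons(c, k(pair(b, cons(b, b)), g(pair(c, cons(c, b)), g(pair(cons(c, cons(c, b)), cons(pair(c, c), pair(b, b))), pair(cons(c, c), cons(c, cons(c, b)))))))  →  cons(c, k(pair(b, cons(b, b)), g(pair(c, cons(c, b)), pair(cons(c, cons(c, b)), cons(pair(c, c), pair(b, b))))))   [R1 at 2.2.2]
4. cons(c, k(pair(b, cons(b, b)), g(pair(c, cons(c, b)), pair(cons(c, cons(c, b)), cons(pair(c, c), pair(b, b))))))  →  cons(c, k(pair(b, cons(b, b)), pair(c, cons(c, b))))   [R1 at 2.2]
5. cons(c, k(pair(b, cons(b, b)), pair(c, cons(c, b))))  →  cons(c, b)   [R4 at 2]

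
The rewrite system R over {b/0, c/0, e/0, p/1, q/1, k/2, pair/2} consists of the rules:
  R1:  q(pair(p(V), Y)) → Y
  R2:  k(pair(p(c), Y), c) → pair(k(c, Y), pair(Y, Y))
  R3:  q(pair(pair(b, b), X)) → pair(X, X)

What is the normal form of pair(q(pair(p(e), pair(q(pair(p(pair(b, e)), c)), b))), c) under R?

pair(pair(c, b), c)

1. pair(q(pair(p(e), pair(q(pair(p(pair(b, e)), c)), b))), c)  →  pair(pair(q(pair(p(pair(b, e)), c)), b), c)   [R1 at 1]
2. pair(pair(q(pair(p(pair(b, e)), c)), b), c)  →  pair(pair(c, b), c)   [R1 at 1.1]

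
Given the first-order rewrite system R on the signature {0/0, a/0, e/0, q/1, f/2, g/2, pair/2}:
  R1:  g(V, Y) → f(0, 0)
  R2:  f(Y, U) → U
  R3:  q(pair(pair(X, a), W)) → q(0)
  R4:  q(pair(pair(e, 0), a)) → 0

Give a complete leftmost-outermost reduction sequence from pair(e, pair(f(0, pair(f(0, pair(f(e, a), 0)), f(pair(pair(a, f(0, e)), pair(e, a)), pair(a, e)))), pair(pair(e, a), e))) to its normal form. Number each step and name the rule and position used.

1. pair(e, pair(f(0, pair(f(0, pair(f(e, a), 0)), f(pair(pair(a, f(0, e)), pair(e, a)), pair(a, e)))), pair(pair(e, a), e)))  →  pair(e, pair(pair(f(0, pair(f(e, a), 0)), f(pair(pair(a, f(0, e)), pair(e, a)), pair(a, e))), pair(pair(e, a), e)))   [R2 at 2.1]
2. pair(e, pair(pair(f(0, pair(f(e, a), 0)), f(pair(pair(a, f(0, e)), pair(e, a)), pair(a, e))), pair(pair(e, a), e)))  →  pair(e, pair(pair(pair(f(e, a), 0), f(pair(pair(a, f(0, e)), pair(e, a)), pair(a, e))), pair(pair(e, a), e)))   [R2 at 2.1.1]
3. pair(e, pair(pair(pair(f(e, a), 0), f(pair(pair(a, f(0, e)), pair(e, a)), pair(a, e))), pair(pair(e, a), e)))  →  pair(e, pair(pair(pair(a, 0), f(pair(pair(a, f(0, e)), pair(e, a)), pair(a, e))), pair(pair(e, a), e)))   [R2 at 2.1.1.1]
4. pair(e, pair(pair(pair(a, 0), f(pair(pair(a, f(0, e)), pair(e, a)), pair(a, e))), pair(pair(e, a), e)))  →  pair(e, pair(pair(pair(a, 0), pair(a, e)), pair(pair(e, a), e)))   [R2 at 2.1.2]

pair(e, pair(pair(pair(a, 0), pair(a, e)), pair(pair(e, a), e)))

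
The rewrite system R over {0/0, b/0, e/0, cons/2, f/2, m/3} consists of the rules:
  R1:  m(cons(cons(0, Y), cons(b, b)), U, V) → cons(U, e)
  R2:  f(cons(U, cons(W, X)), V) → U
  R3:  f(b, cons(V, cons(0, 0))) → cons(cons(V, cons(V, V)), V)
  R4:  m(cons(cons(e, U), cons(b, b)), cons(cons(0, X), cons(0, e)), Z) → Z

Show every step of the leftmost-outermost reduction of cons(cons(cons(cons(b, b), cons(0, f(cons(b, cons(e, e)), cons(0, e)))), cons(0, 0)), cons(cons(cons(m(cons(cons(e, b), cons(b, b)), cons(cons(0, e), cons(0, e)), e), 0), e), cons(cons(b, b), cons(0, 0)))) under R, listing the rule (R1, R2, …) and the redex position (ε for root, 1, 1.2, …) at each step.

cons(cons(cons(cons(b, b), cons(0, b)), cons(0, 0)), cons(cons(cons(e, 0), e), cons(cons(b, b), cons(0, 0))))

1. cons(cons(cons(cons(b, b), cons(0, f(cons(b, cons(e, e)), cons(0, e)))), cons(0, 0)), cons(cons(cons(m(cons(cons(e, b), cons(b, b)), cons(cons(0, e), cons(0, e)), e), 0), e), cons(cons(b, b), cons(0, 0))))  →  cons(cons(cons(cons(b, b), cons(0, b)), cons(0, 0)), cons(cons(cons(m(cons(cons(e, b), cons(b, b)), cons(cons(0, e), cons(0, e)), e), 0), e), cons(cons(b, b), cons(0, 0))))   [R2 at 1.1.2.2]
2. cons(cons(cons(cons(b, b), cons(0, b)), cons(0, 0)), cons(cons(cons(m(cons(cons(e, b), cons(b, b)), cons(cons(0, e), cons(0, e)), e), 0), e), cons(cons(b, b), cons(0, 0))))  →  cons(cons(cons(cons(b, b), cons(0, b)), cons(0, 0)), cons(cons(cons(e, 0), e), cons(cons(b, b), cons(0, 0))))   [R4 at 2.1.1.1]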